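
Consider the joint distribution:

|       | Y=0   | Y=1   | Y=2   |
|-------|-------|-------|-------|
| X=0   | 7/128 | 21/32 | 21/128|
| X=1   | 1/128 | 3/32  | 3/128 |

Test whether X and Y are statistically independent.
Marginal P(X) (row sums):
  P(X=0) = 7/128 + 21/32 + 21/128 = 7/8
  P(X=1) = 1/128 + 3/32 + 3/128 = 1/8
Marginal P(Y) (column sums):
  P(Y=0) = 7/128 + 1/128 = 1/16
  P(Y=1) = 21/32 + 3/32 = 3/4
  P(Y=2) = 21/128 + 3/128 = 3/16

X and Y are independent iff P(X=i,Y=j) = P(X=i)·P(Y=j) for every cell.
  P(X=0)·P(Y=0) = 7/8 × 1/16 = 7/128 = P(X=0,Y=0) ✓
  P(X=0)·P(Y=1) = 7/8 × 3/4 = 21/32 = P(X=0,Y=1) ✓
  P(X=0)·P(Y=2) = 7/8 × 3/16 = 21/128 = P(X=0,Y=2) ✓
  P(X=1)·P(Y=0) = 1/8 × 1/16 = 1/128 = P(X=1,Y=0) ✓
  P(X=1)·P(Y=1) = 1/8 × 3/4 = 3/32 = P(X=1,Y=1) ✓
  P(X=1)·P(Y=2) = 1/8 × 3/16 = 3/128 = P(X=1,Y=2) ✓

Yes, X and Y are independent: every cell factors, so I(X;Y) = 0 bits.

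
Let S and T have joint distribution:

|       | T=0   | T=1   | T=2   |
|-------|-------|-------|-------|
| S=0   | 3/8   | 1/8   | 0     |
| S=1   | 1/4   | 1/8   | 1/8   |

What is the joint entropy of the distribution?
H(S,T) = -Σ P(S,T) log₂ P(S,T), summed over the non-zero cells:
H(S,T) = -[(3/8)·log₂(3/8) + (1/8)·log₂(1/8) + (1/4)·log₂(1/4) + (1/8)·log₂(1/8) + (1/8)·log₂(1/8)]
  = 0.5306 + 0.3750 + 0.5000 + 0.3750 + 0.3750
  = 2.1556 bits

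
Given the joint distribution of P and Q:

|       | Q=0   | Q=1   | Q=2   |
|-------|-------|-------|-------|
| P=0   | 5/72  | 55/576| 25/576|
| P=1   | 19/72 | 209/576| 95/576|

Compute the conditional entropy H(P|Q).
Marginal P(Q) (column sums):
  P(Q=0) = 5/72 + 19/72 = 1/3
  P(Q=1) = 55/576 + 209/576 = 11/24
  P(Q=2) = 25/576 + 95/576 = 5/24

H(P|Q) = -Σ P(P,Q)·log₂ P(P|Q), where P(P|Q) = P(P,Q) / P(Q)
  (P=0,Q=0): P(P|Q) = (5/72)/(1/3) = 5/24;  -(5/72)·log₂(5/24) = 0.1572
  (P=0,Q=1): P(P|Q) = (55/576)/(11/24) = 5/24;  -(55/576)·log₂(5/24) = 0.2161
  (P=0,Q=2): P(P|Q) = (25/576)/(5/24) = 5/24;  -(25/576)·log₂(5/24) = 0.0982
  (P=1,Q=0): P(P|Q) = (19/72)/(1/3) = 19/24;  -(19/72)·log₂(19/24) = 0.0889
  (P=1,Q=1): P(P|Q) = (209/576)/(11/24) = 19/24;  -(209/576)·log₂(19/24) = 0.1223
  (P=1,Q=2): P(P|Q) = (95/576)/(5/24) = 19/24;  -(95/576)·log₂(19/24) = 0.0556
H(P|Q) = 0.1572 + 0.2161 + 0.0982 + 0.0889 + 0.1223 + 0.0556
  = 0.7383 bits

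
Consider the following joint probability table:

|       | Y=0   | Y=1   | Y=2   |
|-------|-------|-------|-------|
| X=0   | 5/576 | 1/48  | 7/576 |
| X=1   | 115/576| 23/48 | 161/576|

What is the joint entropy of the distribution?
H(X,Y) = -Σ P(X,Y) log₂ P(X,Y), summed over the non-zero cells:
H(X,Y) = -[(5/576)·log₂(5/576) + (1/48)·log₂(1/48) + (7/576)·log₂(7/576) + (115/576)·log₂(115/576) + (23/48)·log₂(23/48) + (161/576)·log₂(161/576)]
  = 0.0594 + 0.1164 + 0.0773 + 0.4641 + 0.5086 + 0.5140
  = 1.7398 bits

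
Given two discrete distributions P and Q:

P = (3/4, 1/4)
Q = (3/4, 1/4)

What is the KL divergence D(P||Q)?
D(P||Q) = Σ P(i) log₂(P(i)/Q(i))
  i=0: (3/4) × log₂((3/4)/(3/4)) = (3/4) × log₂(1) = 0.0000
  i=1: (1/4) × log₂((1/4)/(1/4)) = (1/4) × log₂(1) = 0.0000
D(P||Q) = 0.0000 + 0.0000
  = 0.0000 bits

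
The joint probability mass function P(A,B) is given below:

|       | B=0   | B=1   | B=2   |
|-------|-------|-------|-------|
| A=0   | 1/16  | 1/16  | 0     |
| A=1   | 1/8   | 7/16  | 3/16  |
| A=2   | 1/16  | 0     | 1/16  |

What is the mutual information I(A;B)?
Marginal P(A) (row sums):
  P(A=0) = 1/16 + 1/16 + 0 = 1/8
  P(A=1) = 1/8 + 7/16 + 3/16 = 3/4
  P(A=2) = 1/16 + 0 + 1/16 = 1/8
Marginal P(B) (column sums):
  P(B=0) = 1/16 + 1/8 + 1/16 = 1/4
  P(B=1) = 1/16 + 7/16 + 0 = 1/2
  P(B=2) = 0 + 3/16 + 1/16 = 1/4

H(A) = -[(1/8)·log₂(1/8) + (3/4)·log₂(3/4) + (1/8)·log₂(1/8)]
  = 0.3750 + 0.3113 + 0.3750
  = 1.0613 bits
H(B) = -[(1/4)·log₂(1/4) + (1/2)·log₂(1/2) + (1/4)·log₂(1/4)]
  = 0.5000 + 0.5000 + 0.5000
  = 1.5000 bits
H(A,B) = -[(1/16)·log₂(1/16) + (1/16)·log₂(1/16) + (1/8)·log₂(1/8) + (7/16)·log₂(7/16) + (3/16)·log₂(3/16) + (1/16)·log₂(1/16) + (1/16)·log₂(1/16)]
  = 0.2500 + 0.2500 + 0.3750 + 0.5218 + 0.4528 + 0.2500 + 0.2500
  = 2.3496 bits

I(A;B) = H(A) + H(B) - H(A,B)
  = 1.0613 + 1.5000 - 2.3496
  = 0.2117 bits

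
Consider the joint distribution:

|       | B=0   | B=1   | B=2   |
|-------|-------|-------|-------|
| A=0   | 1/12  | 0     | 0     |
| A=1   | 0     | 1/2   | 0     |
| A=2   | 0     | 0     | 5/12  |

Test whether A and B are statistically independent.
Marginal P(A) (row sums):
  P(A=0) = 1/12 + 0 + 0 = 1/12
  P(A=1) = 0 + 1/2 + 0 = 1/2
  P(A=2) = 0 + 0 + 5/12 = 5/12
Marginal P(B) (column sums):
  P(B=0) = 1/12 + 0 + 0 = 1/12
  P(B=1) = 0 + 1/2 + 0 = 1/2
  P(B=2) = 0 + 0 + 5/12 = 5/12

A and B are independent iff P(A=i,B=j) = P(A=i)·P(B=j) for every cell.
  P(A=0)·P(B=0) = 1/12 × 1/12 = 1/144, but P(A=0,B=0) = 1/12 ✗

No, A and B are not independent. Quantitatively, I(A;B) > 0:

H(A) = -[(1/12)·log₂(1/12) + (1/2)·log₂(1/2) + (5/12)·log₂(5/12)]
  = 0.2987 + 0.5000 + 0.5263
  = 1.3250 bits
H(B) = -[(1/12)·log₂(1/12) + (1/2)·log₂(1/2) + (5/12)·log₂(5/12)]
  = 0.2987 + 0.5000 + 0.5263
  = 1.3250 bits
H(A,B) = -[(1/12)·log₂(1/12) + (1/2)·log₂(1/2) + (5/12)·log₂(5/12)]
  = 0.2987 + 0.5000 + 0.5263
  = 1.3250 bits
I(A;B) = H(A) + H(B) - H(A,B) = 1.3250 + 1.3250 - 1.3250 = 1.3250 bits > 0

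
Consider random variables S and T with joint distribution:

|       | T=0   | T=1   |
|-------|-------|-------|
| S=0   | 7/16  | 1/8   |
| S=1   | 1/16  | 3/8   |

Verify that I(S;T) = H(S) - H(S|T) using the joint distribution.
Left side, from I(S;T) = H(S) + H(T) - H(S,T):
Marginal P(S) (row sums):
  P(S=0) = 7/16 + 1/8 = 9/16
  P(S=1) = 1/16 + 3/8 = 7/16
Marginal P(T) (column sums):
  P(T=0) = 7/16 + 1/16 = 1/2
  P(T=1) = 1/8 + 3/8 = 1/2

H(S) = -[(9/16)·log₂(9/16) + (7/16)·log₂(7/16)]
  = 0.4669 + 0.5218
  = 0.9887 bits
H(T) = -[(1/2)·log₂(1/2) + (1/2)·log₂(1/2)]
  = 0.5000 + 0.5000
  = 1.0000 bits
H(S,T) = -[(7/16)·log₂(7/16) + (1/8)·log₂(1/8) + (1/16)·log₂(1/16) + (3/8)·log₂(3/8)]
  = 0.5218 + 0.3750 + 0.2500 + 0.5306
  = 1.6774 bits

I(S;T) = H(S) + H(T) - H(S,T)
  = 0.9887 + 1.0000 - 1.6774
  = 0.3113 bits

Right side, with H(S|T) computed directly from the conditional probabilities:
H(S|T) = -Σ P(S,T)·log₂ P(S|T), where P(S|T) = P(S,T) / P(T)
  (S=0,T=0): P(S|T) = (7/16)/(1/2) = 7/8;  -(7/16)·log₂(7/8) = 0.0843
  (S=0,T=1): P(S|T) = (1/8)/(1/2) = 1/4;  -(1/8)·log₂(1/4) = 0.2500
  (S=1,T=0): P(S|T) = (1/16)/(1/2) = 1/8;  -(1/16)·log₂(1/8) = 0.1875
  (S=1,T=1): P(S|T) = (3/8)/(1/2) = 3/4;  -(3/8)·log₂(3/4) = 0.1556
H(S|T) = 0.0843 + 0.2500 + 0.1875 + 0.1556
  = 0.6774 bits
H(S) - H(S|T) = 0.9887 - 0.6774 = 0.3113 bits

Both sides equal 0.3113 bits, so I(S;T) = H(S) - H(S|T) ✓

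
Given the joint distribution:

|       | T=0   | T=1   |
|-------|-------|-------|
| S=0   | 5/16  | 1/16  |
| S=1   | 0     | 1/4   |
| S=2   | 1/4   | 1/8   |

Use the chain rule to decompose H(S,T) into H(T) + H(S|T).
By the chain rule: H(S,T) = H(T) + H(S|T)

Marginal P(T) (column sums):
  P(T=0) = 5/16 + 0 + 1/4 = 9/16
  P(T=1) = 1/16 + 1/4 + 1/8 = 7/16
H(T) = -[(9/16)·log₂(9/16) + (7/16)·log₂(7/16)]
  = 0.4669 + 0.5218
  = 0.9887 bits
H(S|T) = -Σ P(S,T)·log₂ P(S|T), where P(S|T) = P(S,T) / P(T)
  (cells with P(S,T) = 0 contribute 0)
  (S=0,T=0): P(S|T) = (5/16)/(9/16) = 5/9;  -(5/16)·log₂(5/9) = 0.2650
  (S=0,T=1): P(S|T) = (1/16)/(7/16) = 1/7;  -(1/16)·log₂(1/7) = 0.1755
  (S=1,T=1): P(S|T) = (1/4)/(7/16) = 4/7;  -(1/4)·log₂(4/7) = 0.2018
  (S=2,T=0): P(S|T) = (1/4)/(9/16) = 4/9;  -(1/4)·log₂(4/9) = 0.2925
  (S=2,T=1): P(S|T) = (1/8)/(7/16) = 2/7;  -(1/8)·log₂(2/7) = 0.2259
H(S|T) = 0.2650 + 0.1755 + 0.2018 + 0.2925 + 0.2259
  = 1.1607 bits

H(S,T) = H(T) + H(S|T) = 0.9887 + 1.1607 = 2.1494 bits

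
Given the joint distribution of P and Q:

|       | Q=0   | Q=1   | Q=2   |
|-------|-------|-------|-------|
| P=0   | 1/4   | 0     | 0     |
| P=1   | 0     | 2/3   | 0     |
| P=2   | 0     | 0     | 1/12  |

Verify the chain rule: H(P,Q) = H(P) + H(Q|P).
Left side:
H(P,Q) = -[(1/4)·log₂(1/4) + (2/3)·log₂(2/3) + (1/12)·log₂(1/12)]
  = 0.5000 + 0.3900 + 0.2987
  = 1.1887 bits

Right side:
Marginal P(P) (row sums):
  P(P=0) = 1/4 + 0 + 0 = 1/4
  P(P=1) = 0 + 2/3 + 0 = 2/3
  P(P=2) = 0 + 0 + 1/12 = 1/12
H(P) = -[(1/4)·log₂(1/4) + (2/3)·log₂(2/3) + (1/12)·log₂(1/12)]
  = 0.5000 + 0.3900 + 0.2987
  = 1.1887 bits
H(Q|P) = -Σ P(P,Q)·log₂ P(Q|P), where P(Q|P) = P(P,Q) / P(P)
  (cells with P(P,Q) = 0 contribute 0)
  (P=0,Q=0): P(Q|P) = (1/4)/(1/4) = 1;  -(1/4)·log₂(1) = 0.0000
  (P=1,Q=1): P(Q|P) = (2/3)/(2/3) = 1;  -(2/3)·log₂(1) = 0.0000
  (P=2,Q=2): P(Q|P) = (1/12)/(1/12) = 1;  -(1/12)·log₂(1) = 0.0000
H(Q|P) = 0.0000 + 0.0000 + 0.0000
  = 0.0000 bits
H(P) + H(Q|P) = 1.1887 + 0.0000 = 1.1887 bits

Both sides equal 1.1887 bits, so the chain rule holds ✓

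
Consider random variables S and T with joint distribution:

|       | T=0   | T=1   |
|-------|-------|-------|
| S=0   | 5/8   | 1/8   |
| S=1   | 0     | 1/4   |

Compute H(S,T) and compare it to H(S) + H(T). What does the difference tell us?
Marginal P(S) (row sums):
  P(S=0) = 5/8 + 1/8 = 3/4
  P(S=1) = 0 + 1/4 = 1/4
Marginal P(T) (column sums):
  P(T=0) = 5/8 + 0 = 5/8
  P(T=1) = 1/8 + 1/4 = 3/8

H(S,T) = -[(5/8)·log₂(5/8) + (1/8)·log₂(1/8) + (1/4)·log₂(1/4)]
  = 0.4238 + 0.3750 + 0.5000
  = 1.2988 bits
H(S) = -[(3/4)·log₂(3/4) + (1/4)·log₂(1/4)]
  = 0.3113 + 0.5000
  = 0.8113 bits
H(T) = -[(5/8)·log₂(5/8) + (3/8)·log₂(3/8)]
  = 0.4238 + 0.5306
  = 0.9544 bits

H(S) + H(T) = 0.8113 + 0.9544 = 1.7657 bits
Difference: H(S) + H(T) - H(S,T) = 1.7657 - 1.2988 = 0.4669 bits = I(S;T)

The difference is the mutual information; it is positive here, so S and T are dependent (knowing one reduces uncertainty about the other by 0.4669 bits).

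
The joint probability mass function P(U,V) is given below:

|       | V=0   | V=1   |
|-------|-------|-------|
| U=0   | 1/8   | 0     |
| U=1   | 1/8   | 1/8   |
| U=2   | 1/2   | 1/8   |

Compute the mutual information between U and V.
Marginal P(U) (row sums):
  P(U=0) = 1/8 + 0 = 1/8
  P(U=1) = 1/8 + 1/8 = 1/4
  P(U=2) = 1/2 + 1/8 = 5/8
Marginal P(V) (column sums):
  P(V=0) = 1/8 + 1/8 + 1/2 = 3/4
  P(V=1) = 0 + 1/8 + 1/8 = 1/4

H(U) = -[(1/8)·log₂(1/8) + (1/4)·log₂(1/4) + (5/8)·log₂(5/8)]
  = 0.3750 + 0.5000 + 0.4238
  = 1.2988 bits
H(V) = -[(3/4)·log₂(3/4) + (1/4)·log₂(1/4)]
  = 0.3113 + 0.5000
  = 0.8113 bits
H(U,V) = -[(1/8)·log₂(1/8) + (1/8)·log₂(1/8) + (1/8)·log₂(1/8) + (1/2)·log₂(1/2) + (1/8)·log₂(1/8)]
  = 0.3750 + 0.3750 + 0.3750 + 0.5000 + 0.3750
  = 2.0000 bits

I(U;V) = H(U) + H(V) - H(U,V)
  = 1.2988 + 0.8113 - 2.0000
  = 0.1101 bits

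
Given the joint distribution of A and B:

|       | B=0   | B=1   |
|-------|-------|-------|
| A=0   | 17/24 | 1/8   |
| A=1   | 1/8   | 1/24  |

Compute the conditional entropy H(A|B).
Marginal P(B) (column sums):
  P(B=0) = 17/24 + 1/8 = 5/6
  P(B=1) = 1/8 + 1/24 = 1/6

H(A|B) = -Σ P(A,B)·log₂ P(A|B), where P(A|B) = P(A,B) / P(B)
  (A=0,B=0): P(A|B) = (17/24)/(5/6) = 17/20;  -(17/24)·log₂(17/20) = 0.1661
  (A=0,B=1): P(A|B) = (1/8)/(1/6) = 3/4;  -(1/8)·log₂(3/4) = 0.0519
  (A=1,B=0): P(A|B) = (1/8)/(5/6) = 3/20;  -(1/8)·log₂(3/20) = 0.3421
  (A=1,B=1): P(A|B) = (1/24)/(1/6) = 1/4;  -(1/24)·log₂(1/4) = 0.0833
H(A|B) = 0.1661 + 0.0519 + 0.3421 + 0.0833
  = 0.6434 bits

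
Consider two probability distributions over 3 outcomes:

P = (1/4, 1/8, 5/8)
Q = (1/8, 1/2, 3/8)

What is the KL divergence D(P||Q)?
D(P||Q) = Σ P(i) log₂(P(i)/Q(i))
  i=0: (1/4) × log₂((1/4)/(1/8)) = (1/4) × log₂(2) = 0.2500
  i=1: (1/8) × log₂((1/8)/(1/2)) = (1/8) × log₂(1/4) = -0.2500
  i=2: (5/8) × log₂((5/8)/(3/8)) = (5/8) × log₂(5/3) = 0.4606
D(P||Q) = 0.2500 - 0.2500 + 0.4606
  = 0.4606 bits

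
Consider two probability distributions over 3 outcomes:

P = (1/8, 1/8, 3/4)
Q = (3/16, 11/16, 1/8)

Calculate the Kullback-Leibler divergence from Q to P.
D(P||Q) = Σ P(i) log₂(P(i)/Q(i))
  i=0: (1/8) × log₂((1/8)/(3/16)) = (1/8) × log₂(2/3) = -0.0731
  i=1: (1/8) × log₂((1/8)/(11/16)) = (1/8) × log₂(2/11) = -0.3074
  i=2: (3/4) × log₂((3/4)/(1/8)) = (3/4) × log₂(6) = 1.9387
D(P||Q) = -0.0731 - 0.3074 + 1.9387
  = 1.5582 bits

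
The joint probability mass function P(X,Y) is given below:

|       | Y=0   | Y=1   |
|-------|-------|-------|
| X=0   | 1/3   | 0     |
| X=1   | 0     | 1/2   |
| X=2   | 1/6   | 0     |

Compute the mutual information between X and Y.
Marginal P(X) (row sums):
  P(X=0) = 1/3 + 0 = 1/3
  P(X=1) = 0 + 1/2 = 1/2
  P(X=2) = 1/6 + 0 = 1/6
Marginal P(Y) (column sums):
  P(Y=0) = 1/3 + 0 + 1/6 = 1/2
  P(Y=1) = 0 + 1/2 + 0 = 1/2

H(X) = -[(1/3)·log₂(1/3) + (1/2)·log₂(1/2) + (1/6)·log₂(1/6)]
  = 0.5283 + 0.5000 + 0.4308
  = 1.4591 bits
H(Y) = -[(1/2)·log₂(1/2) + (1/2)·log₂(1/2)]
  = 0.5000 + 0.5000
  = 1.0000 bits
H(X,Y) = -[(1/3)·log₂(1/3) + (1/2)·log₂(1/2) + (1/6)·log₂(1/6)]
  = 0.5283 + 0.5000 + 0.4308
  = 1.4591 bits

I(X;Y) = H(X) + H(Y) - H(X,Y)
  = 1.4591 + 1.0000 - 1.4591
  = 1.0000 bits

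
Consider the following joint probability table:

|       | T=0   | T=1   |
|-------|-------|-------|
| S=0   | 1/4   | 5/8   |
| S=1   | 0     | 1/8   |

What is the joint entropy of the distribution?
H(S,T) = -Σ P(S,T) log₂ P(S,T), summed over the non-zero cells:
H(S,T) = -[(1/4)·log₂(1/4) + (5/8)·log₂(5/8) + (1/8)·log₂(1/8)]
  = 0.5000 + 0.4238 + 0.3750
  = 1.2988 bits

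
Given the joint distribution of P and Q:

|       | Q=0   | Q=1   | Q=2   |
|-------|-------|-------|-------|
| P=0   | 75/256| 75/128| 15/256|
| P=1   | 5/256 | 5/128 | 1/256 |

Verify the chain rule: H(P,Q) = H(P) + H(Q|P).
Left side:
H(P,Q) = -[(75/256)·log₂(75/256) + (75/128)·log₂(75/128) + (15/256)·log₂(15/256) + (5/256)·log₂(5/256) + (5/128)·log₂(5/128) + (1/256)·log₂(1/256)]
  = 0.5189 + 0.4519 + 0.2398 + 0.1109 + 0.1827 + 0.0313
  = 1.5355 bits

Right side:
Marginal P(P) (row sums):
  P(P=0) = 75/256 + 75/128 + 15/256 = 15/16
  P(P=1) = 5/256 + 5/128 + 1/256 = 1/16
H(P) = -[(15/16)·log₂(15/16) + (1/16)·log₂(1/16)]
  = 0.0873 + 0.2500
  = 0.3373 bits
H(Q|P) = -Σ P(P,Q)·log₂ P(Q|P), where P(Q|P) = P(P,Q) / P(P)
  (P=0,Q=0): P(Q|P) = (75/256)/(15/16) = 5/16;  -(75/256)·log₂(5/16) = 0.4916
  (P=0,Q=1): P(Q|P) = (75/128)/(15/16) = 5/8;  -(75/128)·log₂(5/8) = 0.3973
  (P=0,Q=2): P(Q|P) = (15/256)/(15/16) = 1/16;  -(15/256)·log₂(1/16) = 0.2344
  (P=1,Q=0): P(Q|P) = (5/256)/(1/16) = 5/16;  -(5/256)·log₂(5/16) = 0.0328
  (P=1,Q=1): P(Q|P) = (5/128)/(1/16) = 5/8;  -(5/128)·log₂(5/8) = 0.0265
  (P=1,Q=2): P(Q|P) = (1/256)/(1/16) = 1/16;  -(1/256)·log₂(1/16) = 0.0156
H(Q|P) = 0.4916 + 0.3973 + 0.2344 + 0.0328 + 0.0265 + 0.0156
  = 1.1982 bits
H(P) + H(Q|P) = 0.3373 + 1.1982 = 1.5355 bits

Both sides equal 1.5355 bits, so the chain rule holds ✓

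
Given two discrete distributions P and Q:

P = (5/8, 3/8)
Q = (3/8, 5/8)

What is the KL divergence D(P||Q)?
D(P||Q) = Σ P(i) log₂(P(i)/Q(i))
  i=0: (5/8) × log₂((5/8)/(3/8)) = (5/8) × log₂(5/3) = 0.4606
  i=1: (3/8) × log₂((3/8)/(5/8)) = (3/8) × log₂(3/5) = -0.2764
D(P||Q) = 0.4606 - 0.2764
  = 0.1842 bits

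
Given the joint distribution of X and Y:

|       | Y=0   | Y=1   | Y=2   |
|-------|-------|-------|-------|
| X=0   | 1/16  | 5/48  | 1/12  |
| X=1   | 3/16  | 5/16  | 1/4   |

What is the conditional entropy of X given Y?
Marginal P(Y) (column sums):
  P(Y=0) = 1/16 + 3/16 = 1/4
  P(Y=1) = 5/48 + 5/16 = 5/12
  P(Y=2) = 1/12 + 1/4 = 1/3

H(X|Y) = -Σ P(X,Y)·log₂ P(X|Y), where P(X|Y) = P(X,Y) / P(Y)
  (X=0,Y=0): P(X|Y) = (1/16)/(1/4) = 1/4;  -(1/16)·log₂(1/4) = 0.1250
  (X=0,Y=1): P(X|Y) = (5/48)/(5/12) = 1/4;  -(5/48)·log₂(1/4) = 0.2083
  (X=0,Y=2): P(X|Y) = (1/12)/(1/3) = 1/4;  -(1/12)·log₂(1/4) = 0.1667
  (X=1,Y=0): P(X|Y) = (3/16)/(1/4) = 3/4;  -(3/16)·log₂(3/4) = 0.0778
  (X=1,Y=1): P(X|Y) = (5/16)/(5/12) = 3/4;  -(5/16)·log₂(3/4) = 0.1297
  (X=1,Y=2): P(X|Y) = (1/4)/(1/3) = 3/4;  -(1/4)·log₂(3/4) = 0.1038
H(X|Y) = 0.1250 + 0.2083 + 0.1667 + 0.0778 + 0.1297 + 0.1038
  = 0.8113 bits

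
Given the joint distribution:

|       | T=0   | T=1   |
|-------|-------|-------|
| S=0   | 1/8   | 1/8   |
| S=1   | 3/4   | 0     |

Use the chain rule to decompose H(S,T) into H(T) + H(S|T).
By the chain rule: H(S,T) = H(T) + H(S|T)

Marginal P(T) (column sums):
  P(T=0) = 1/8 + 3/4 = 7/8
  P(T=1) = 1/8 + 0 = 1/8
H(T) = -[(7/8)·log₂(7/8) + (1/8)·log₂(1/8)]
  = 0.1686 + 0.3750
  = 0.5436 bits
H(S|T) = -Σ P(S,T)·log₂ P(S|T), where P(S|T) = P(S,T) / P(T)
  (cells with P(S,T) = 0 contribute 0)
  (S=0,T=0): P(S|T) = (1/8)/(7/8) = 1/7;  -(1/8)·log₂(1/7) = 0.3509
  (S=0,T=1): P(S|T) = (1/8)/(1/8) = 1;  -(1/8)·log₂(1) = 0.0000
  (S=1,T=0): P(S|T) = (3/4)/(7/8) = 6/7;  -(3/4)·log₂(6/7) = 0.1668
H(S|T) = 0.3509 + 0.0000 + 0.1668
  = 0.5177 bits

H(S,T) = H(T) + H(S|T) = 0.5436 + 0.5177 = 1.0613 bits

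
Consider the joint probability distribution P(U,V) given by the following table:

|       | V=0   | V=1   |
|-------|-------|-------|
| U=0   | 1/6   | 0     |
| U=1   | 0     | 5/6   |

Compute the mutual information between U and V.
Marginal P(U) (row sums):
  P(U=0) = 1/6 + 0 = 1/6
  P(U=1) = 0 + 5/6 = 5/6
Marginal P(V) (column sums):
  P(V=0) = 1/6 + 0 = 1/6
  P(V=1) = 0 + 5/6 = 5/6

H(U) = -[(1/6)·log₂(1/6) + (5/6)·log₂(5/6)]
  = 0.4308 + 0.2192
  = 0.6500 bits
H(V) = -[(1/6)·log₂(1/6) + (5/6)·log₂(5/6)]
  = 0.4308 + 0.2192
  = 0.6500 bits
H(U,V) = -[(1/6)·log₂(1/6) + (5/6)·log₂(5/6)]
  = 0.4308 + 0.2192
  = 0.6500 bits

I(U;V) = H(U) + H(V) - H(U,V)
  = 0.6500 + 0.6500 - 0.6500
  = 0.6500 bits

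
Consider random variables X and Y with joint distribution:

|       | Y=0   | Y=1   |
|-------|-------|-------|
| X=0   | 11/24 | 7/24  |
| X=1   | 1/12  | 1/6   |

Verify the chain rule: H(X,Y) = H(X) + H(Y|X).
Left side:
H(X,Y) = -[(11/24)·log₂(11/24) + (7/24)·log₂(7/24) + (1/12)·log₂(1/12) + (1/6)·log₂(1/6)]
  = 0.5159 + 0.5185 + 0.2987 + 0.4308
  = 1.7639 bits

Right side:
Marginal P(X) (row sums):
  P(X=0) = 11/24 + 7/24 = 3/4
  P(X=1) = 1/12 + 1/6 = 1/4
H(X) = -[(3/4)·log₂(3/4) + (1/4)·log₂(1/4)]
  = 0.3113 + 0.5000
  = 0.8113 bits
H(Y|X) = -Σ P(X,Y)·log₂ P(Y|X), where P(Y|X) = P(X,Y) / P(X)
  (X=0,Y=0): P(Y|X) = (11/24)/(3/4) = 11/18;  -(11/24)·log₂(11/18) = 0.3256
  (X=0,Y=1): P(Y|X) = (7/24)/(3/4) = 7/18;  -(7/24)·log₂(7/18) = 0.3974
  (X=1,Y=0): P(Y|X) = (1/12)/(1/4) = 1/3;  -(1/12)·log₂(1/3) = 0.1321
  (X=1,Y=1): P(Y|X) = (1/6)/(1/4) = 2/3;  -(1/6)·log₂(2/3) = 0.0975
H(Y|X) = 0.3256 + 0.3974 + 0.1321 + 0.0975
  = 0.9526 bits
H(X) + H(Y|X) = 0.8113 + 0.9526 = 1.7639 bits

Both sides equal 1.7639 bits, so the chain rule holds ✓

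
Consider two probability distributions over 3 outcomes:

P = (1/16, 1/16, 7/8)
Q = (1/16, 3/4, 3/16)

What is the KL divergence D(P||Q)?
D(P||Q) = Σ P(i) log₂(P(i)/Q(i))
  i=0: (1/16) × log₂((1/16)/(1/16)) = (1/16) × log₂(1) = 0.0000
  i=1: (1/16) × log₂((1/16)/(3/4)) = (1/16) × log₂(1/12) = -0.2241
  i=2: (7/8) × log₂((7/8)/(3/16)) = (7/8) × log₂(14/3) = 1.9446
D(P||Q) = 0.0000 - 0.2241 + 1.9446
  = 1.7205 bits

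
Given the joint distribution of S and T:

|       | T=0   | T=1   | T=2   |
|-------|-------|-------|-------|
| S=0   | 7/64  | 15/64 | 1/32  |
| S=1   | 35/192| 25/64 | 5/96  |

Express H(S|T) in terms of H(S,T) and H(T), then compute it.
H(S|T) = H(S,T) - H(T)

Marginal P(T) (column sums):
  P(T=0) = 7/64 + 35/192 = 7/24
  P(T=1) = 15/64 + 25/64 = 5/8
  P(T=2) = 1/32 + 5/96 = 1/12

H(S,T) = -[(7/64)·log₂(7/64) + (15/64)·log₂(15/64) + (1/32)·log₂(1/32) + (35/192)·log₂(35/192) + (25/64)·log₂(25/64) + (5/96)·log₂(5/96)]
  = 0.3492 + 0.4906 + 0.1563 + 0.4476 + 0.5297 + 0.2220
  = 2.1954 bits
H(T) = -[(7/24)·log₂(7/24) + (5/8)·log₂(5/8) + (1/12)·log₂(1/12)]
  = 0.5185 + 0.4238 + 0.2987
  = 1.2410 bits

H(S|T) = 2.1954 - 1.2410 = 0.9544 bits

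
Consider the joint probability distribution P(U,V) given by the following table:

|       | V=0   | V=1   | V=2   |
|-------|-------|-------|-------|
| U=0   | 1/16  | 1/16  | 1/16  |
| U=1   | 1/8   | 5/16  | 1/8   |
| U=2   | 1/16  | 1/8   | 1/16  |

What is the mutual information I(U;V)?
Marginal P(U) (row sums):
  P(U=0) = 1/16 + 1/16 + 1/16 = 3/16
  P(U=1) = 1/8 + 5/16 + 1/8 = 9/16
  P(U=2) = 1/16 + 1/8 + 1/16 = 1/4
Marginal P(V) (column sums):
  P(V=0) = 1/16 + 1/8 + 1/16 = 1/4
  P(V=1) = 1/16 + 5/16 + 1/8 = 1/2
  P(V=2) = 1/16 + 1/8 + 1/16 = 1/4

H(U) = -[(3/16)·log₂(3/16) + (9/16)·log₂(9/16) + (1/4)·log₂(1/4)]
  = 0.4528 + 0.4669 + 0.5000
  = 1.4197 bits
H(V) = -[(1/4)·log₂(1/4) + (1/2)·log₂(1/2) + (1/4)·log₂(1/4)]
  = 0.5000 + 0.5000 + 0.5000
  = 1.5000 bits
H(U,V) = -[(1/16)·log₂(1/16) + (1/16)·log₂(1/16) + (1/16)·log₂(1/16) + (1/8)·log₂(1/8) + (5/16)·log₂(5/16) + (1/8)·log₂(1/8) + (1/16)·log₂(1/16) + (1/8)·log₂(1/8) + (1/16)·log₂(1/16)]
  = 0.2500 + 0.2500 + 0.2500 + 0.3750 + 0.5244 + 0.3750 + 0.2500 + 0.3750 + 0.2500
  = 2.8994 bits

I(U;V) = H(U) + H(V) - H(U,V)
  = 1.4197 + 1.5000 - 2.8994
  = 0.0203 bits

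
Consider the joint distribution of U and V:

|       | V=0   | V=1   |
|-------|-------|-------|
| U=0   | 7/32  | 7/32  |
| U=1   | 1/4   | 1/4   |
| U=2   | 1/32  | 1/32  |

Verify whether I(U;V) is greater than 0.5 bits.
Marginal P(U) (row sums):
  P(U=0) = 7/32 + 7/32 = 7/16
  P(U=1) = 1/4 + 1/4 = 1/2
  P(U=2) = 1/32 + 1/32 = 1/16
Marginal P(V) (column sums):
  P(V=0) = 7/32 + 1/4 + 1/32 = 1/2
  P(V=1) = 7/32 + 1/4 + 1/32 = 1/2

H(U) = -[(7/16)·log₂(7/16) + (1/2)·log₂(1/2) + (1/16)·log₂(1/16)]
  = 0.5218 + 0.5000 + 0.2500
  = 1.2718 bits
H(V) = -[(1/2)·log₂(1/2) + (1/2)·log₂(1/2)]
  = 0.5000 + 0.5000
  = 1.0000 bits
H(U,V) = -[(7/32)·log₂(7/32) + (7/32)·log₂(7/32) + (1/4)·log₂(1/4) + (1/4)·log₂(1/4) + (1/32)·log₂(1/32) + (1/32)·log₂(1/32)]
  = 0.4796 + 0.4796 + 0.5000 + 0.5000 + 0.1563 + 0.1563
  = 2.2718 bits

I(U;V) = H(U) + H(V) - H(U,V)
  = 1.2718 + 1.0000 - 2.2718
  = 0.0000 bits

No. I(U;V) = 0.0000 bits, which is ≤ 0.5 bits.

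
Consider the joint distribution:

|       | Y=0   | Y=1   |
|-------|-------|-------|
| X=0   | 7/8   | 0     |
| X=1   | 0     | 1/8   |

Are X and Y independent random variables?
Marginal P(X) (row sums):
  P(X=0) = 7/8 + 0 = 7/8
  P(X=1) = 0 + 1/8 = 1/8
Marginal P(Y) (column sums):
  P(Y=0) = 7/8 + 0 = 7/8
  P(Y=1) = 0 + 1/8 = 1/8

X and Y are independent iff P(X=i,Y=j) = P(X=i)·P(Y=j) for every cell.
  P(X=0)·P(Y=0) = 7/8 × 7/8 = 49/64, but P(X=0,Y=0) = 7/8 ✗

No, X and Y are not independent. Quantitatively, I(X;Y) > 0:

H(X) = -[(7/8)·log₂(7/8) + (1/8)·log₂(1/8)]
  = 0.1686 + 0.3750
  = 0.5436 bits
H(Y) = -[(7/8)·log₂(7/8) + (1/8)·log₂(1/8)]
  = 0.1686 + 0.3750
  = 0.5436 bits
H(X,Y) = -[(7/8)·log₂(7/8) + (1/8)·log₂(1/8)]
  = 0.1686 + 0.3750
  = 0.5436 bits
I(X;Y) = H(X) + H(Y) - H(X,Y) = 0.5436 + 0.5436 - 0.5436 = 0.5436 bits > 0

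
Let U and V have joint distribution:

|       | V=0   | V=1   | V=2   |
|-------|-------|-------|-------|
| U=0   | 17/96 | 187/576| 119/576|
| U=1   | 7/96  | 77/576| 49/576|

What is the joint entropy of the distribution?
H(U,V) = -Σ P(U,V) log₂ P(U,V), summed over the non-zero cells:
H(U,V) = -[(17/96)·log₂(17/96) + (187/576)·log₂(187/576) + (119/576)·log₂(119/576) + (7/96)·log₂(7/96) + (77/576)·log₂(77/576) + (49/576)·log₂(49/576)]
  = 0.4423 + 0.5269 + 0.4700 + 0.2755 + 0.3881 + 0.3024
  = 2.4052 bits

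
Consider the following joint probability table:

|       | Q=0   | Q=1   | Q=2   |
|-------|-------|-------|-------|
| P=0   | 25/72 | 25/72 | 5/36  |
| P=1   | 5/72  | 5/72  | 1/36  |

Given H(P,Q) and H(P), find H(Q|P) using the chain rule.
From the chain rule: H(P,Q) = H(P) + H(Q|P)
Therefore: H(Q|P) = H(P,Q) - H(P)

H(P,Q) = -[(25/72)·log₂(25/72) + (25/72)·log₂(25/72) + (5/36)·log₂(5/36) + (5/72)·log₂(5/72) + (5/72)·log₂(5/72) + (1/36)·log₂(1/36)]
  = 0.5299 + 0.5299 + 0.3956 + 0.2672 + 0.2672 + 0.1436
  = 2.1334 bits
Marginal P(P) (row sums):
  P(P=0) = 25/72 + 25/72 + 5/36 = 5/6
  P(P=1) = 5/72 + 5/72 + 1/36 = 1/6
H(P) = -[(5/6)·log₂(5/6) + (1/6)·log₂(1/6)]
  = 0.2192 + 0.4308
  = 0.6500 bits

H(Q|P) = 2.1334 - 0.6500 = 1.4834 bits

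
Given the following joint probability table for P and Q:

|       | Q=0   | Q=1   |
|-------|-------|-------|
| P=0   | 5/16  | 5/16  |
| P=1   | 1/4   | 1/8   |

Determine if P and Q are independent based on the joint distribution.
Marginal P(P) (row sums):
  P(P=0) = 5/16 + 5/16 = 5/8
  P(P=1) = 1/4 + 1/8 = 3/8
Marginal P(Q) (column sums):
  P(Q=0) = 5/16 + 1/4 = 9/16
  P(Q=1) = 5/16 + 1/8 = 7/16

P and Q are independent iff P(P=i,Q=j) = P(P=i)·P(Q=j) for every cell.
  P(P=0)·P(Q=0) = 5/8 × 9/16 = 45/128, but P(P=0,Q=0) = 5/16 ✗

No, P and Q are not independent. Quantitatively, I(P;Q) > 0:

H(P) = -[(5/8)·log₂(5/8) + (3/8)·log₂(3/8)]
  = 0.4238 + 0.5306
  = 0.9544 bits
H(Q) = -[(9/16)·log₂(9/16) + (7/16)·log₂(7/16)]
  = 0.4669 + 0.5218
  = 0.9887 bits
H(P,Q) = -[(5/16)·log₂(5/16) + (5/16)·log₂(5/16) + (1/4)·log₂(1/4) + (1/8)·log₂(1/8)]
  = 0.5244 + 0.5244 + 0.5000 + 0.3750
  = 1.9238 bits
I(P;Q) = H(P) + H(Q) - H(P,Q) = 0.9544 + 0.9887 - 1.9238 = 0.0193 bits > 0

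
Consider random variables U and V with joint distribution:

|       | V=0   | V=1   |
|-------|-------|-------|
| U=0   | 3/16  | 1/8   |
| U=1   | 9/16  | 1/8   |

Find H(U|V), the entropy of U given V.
Marginal P(V) (column sums):
  P(V=0) = 3/16 + 9/16 = 3/4
  P(V=1) = 1/8 + 1/8 = 1/4

H(U|V) = -Σ P(U,V)·log₂ P(U|V), where P(U|V) = P(U,V) / P(V)
  (U=0,V=0): P(U|V) = (3/16)/(3/4) = 1/4;  -(3/16)·log₂(1/4) = 0.3750
  (U=0,V=1): P(U|V) = (1/8)/(1/4) = 1/2;  -(1/8)·log₂(1/2) = 0.1250
  (U=1,V=0): P(U|V) = (9/16)/(3/4) = 3/4;  -(9/16)·log₂(3/4) = 0.2335
  (U=1,V=1): P(U|V) = (1/8)/(1/4) = 1/2;  -(1/8)·log₂(1/2) = 0.1250
H(U|V) = 0.3750 + 0.1250 + 0.2335 + 0.1250
  = 0.8585 bits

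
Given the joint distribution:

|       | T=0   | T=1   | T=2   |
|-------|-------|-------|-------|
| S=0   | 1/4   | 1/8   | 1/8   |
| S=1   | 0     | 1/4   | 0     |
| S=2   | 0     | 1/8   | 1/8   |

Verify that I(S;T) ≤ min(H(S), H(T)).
Marginal P(S) (row sums):
  P(S=0) = 1/4 + 1/8 + 1/8 = 1/2
  P(S=1) = 0 + 1/4 + 0 = 1/4
  P(S=2) = 0 + 1/8 + 1/8 = 1/4
Marginal P(T) (column sums):
  P(T=0) = 1/4 + 0 + 0 = 1/4
  P(T=1) = 1/8 + 1/4 + 1/8 = 1/2
  P(T=2) = 1/8 + 0 + 1/8 = 1/4

H(S) = -[(1/2)·log₂(1/2) + (1/4)·log₂(1/4) + (1/4)·log₂(1/4)]
  = 0.5000 + 0.5000 + 0.5000
  = 1.5000 bits
H(T) = -[(1/4)·log₂(1/4) + (1/2)·log₂(1/2) + (1/4)·log₂(1/4)]
  = 0.5000 + 0.5000 + 0.5000
  = 1.5000 bits
H(S,T) = -[(1/4)·log₂(1/4) + (1/8)·log₂(1/8) + (1/8)·log₂(1/8) + (1/4)·log₂(1/4) + (1/8)·log₂(1/8) + (1/8)·log₂(1/8)]
  = 0.5000 + 0.3750 + 0.3750 + 0.5000 + 0.3750 + 0.3750
  = 2.5000 bits

I(S;T) = H(S) + H(T) - H(S,T)
  = 1.5000 + 1.5000 - 2.5000
  = 0.5000 bits

min(H(S), H(T)) = min(1.5000, 1.5000) = 1.5000 bits
Since 0.5000 ≤ 1.5000, the bound is satisfied ✓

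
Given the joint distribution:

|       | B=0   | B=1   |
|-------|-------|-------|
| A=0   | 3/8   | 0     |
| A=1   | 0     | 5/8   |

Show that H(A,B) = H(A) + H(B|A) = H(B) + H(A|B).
Marginal P(A) (row sums):
  P(A=0) = 3/8 + 0 = 3/8
  P(A=1) = 0 + 5/8 = 5/8
Marginal P(B) (column sums):
  P(B=0) = 3/8 + 0 = 3/8
  P(B=1) = 0 + 5/8 = 5/8

Decomposition 1: H(A) + H(B|A)
H(A) = -[(3/8)·log₂(3/8) + (5/8)·log₂(5/8)]
  = 0.5306 + 0.4238
  = 0.9544 bits
H(B|A) = -Σ P(A,B)·log₂ P(B|A), where P(B|A) = P(A,B) / P(A)
  (cells with P(A,B) = 0 contribute 0)
  (A=0,B=0): P(B|A) = (3/8)/(3/8) = 1;  -(3/8)·log₂(1) = 0.0000
  (A=1,B=1): P(B|A) = (5/8)/(5/8) = 1;  -(5/8)·log₂(1) = 0.0000
H(B|A) = 0.0000 + 0.0000
  = 0.0000 bits
H(A) + H(B|A) = 0.9544 + 0.0000 = 0.9544 bits

Decomposition 2: H(B) + H(A|B)
H(B) = -[(3/8)·log₂(3/8) + (5/8)·log₂(5/8)]
  = 0.5306 + 0.4238
  = 0.9544 bits
H(A|B) = -Σ P(A,B)·log₂ P(A|B), where P(A|B) = P(A,B) / P(B)
  (cells with P(A,B) = 0 contribute 0)
  (A=0,B=0): P(A|B) = (3/8)/(3/8) = 1;  -(3/8)·log₂(1) = 0.0000
  (A=1,B=1): P(A|B) = (5/8)/(5/8) = 1;  -(5/8)·log₂(1) = 0.0000
H(A|B) = 0.0000 + 0.0000
  = 0.0000 bits
H(B) + H(A|B) = 0.9544 + 0.0000 = 0.9544 bits

Direct computation of the joint entropy:
H(A,B) = -[(3/8)·log₂(3/8) + (5/8)·log₂(5/8)]
  = 0.5306 + 0.4238
  = 0.9544 bits

All three agree: H(A,B) = 0.9544 bits ✓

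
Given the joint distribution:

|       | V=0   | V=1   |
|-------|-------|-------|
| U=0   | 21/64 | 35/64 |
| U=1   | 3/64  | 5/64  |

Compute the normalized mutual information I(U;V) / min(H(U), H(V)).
Marginal P(U) (row sums):
  P(U=0) = 21/64 + 35/64 = 7/8
  P(U=1) = 3/64 + 5/64 = 1/8
Marginal P(V) (column sums):
  P(V=0) = 21/64 + 3/64 = 3/8
  P(V=1) = 35/64 + 5/64 = 5/8

H(U) = -[(7/8)·log₂(7/8) + (1/8)·log₂(1/8)]
  = 0.1686 + 0.3750
  = 0.5436 bits
H(V) = -[(3/8)·log₂(3/8) + (5/8)·log₂(5/8)]
  = 0.5306 + 0.4238
  = 0.9544 bits
H(U,V) = -[(21/64)·log₂(21/64) + (35/64)·log₂(35/64) + (3/64)·log₂(3/64) + (5/64)·log₂(5/64)]
  = 0.5275 + 0.4762 + 0.2070 + 0.2873
  = 1.4980 bits

I(U;V) = H(U) + H(V) - H(U,V)
  = 0.5436 + 0.9544 - 1.4980
  = 0.0000 bits

min(H(U), H(V)) = min(0.5436, 0.9544) = 0.5436 bits
Normalized MI = 0.0000 / 0.5436 = 0.0000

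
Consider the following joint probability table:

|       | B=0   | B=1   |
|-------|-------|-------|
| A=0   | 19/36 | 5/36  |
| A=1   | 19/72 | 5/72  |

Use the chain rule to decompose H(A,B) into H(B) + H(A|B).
By the chain rule: H(A,B) = H(B) + H(A|B)

Marginal P(B) (column sums):
  P(B=0) = 19/36 + 19/72 = 19/24
  P(B=1) = 5/36 + 5/72 = 5/24
H(B) = -[(19/24)·log₂(19/24) + (5/24)·log₂(5/24)]
  = 0.2668 + 0.4715
  = 0.7383 bits
H(A|B) = -Σ P(A,B)·log₂ P(A|B), where P(A|B) = P(A,B) / P(B)
  (A=0,B=0): P(A|B) = (19/36)/(19/24) = 2/3;  -(19/36)·log₂(2/3) = 0.3087
  (A=0,B=1): P(A|B) = (5/36)/(5/24) = 2/3;  -(5/36)·log₂(2/3) = 0.0812
  (A=1,B=0): P(A|B) = (19/72)/(19/24) = 1/3;  -(19/72)·log₂(1/3) = 0.4183
  (A=1,B=1): P(A|B) = (5/72)/(5/24) = 1/3;  -(5/72)·log₂(1/3) = 0.1101
H(A|B) = 0.3087 + 0.0812 + 0.4183 + 0.1101
  = 0.9183 bits

H(A,B) = H(B) + H(A|B) = 0.7383 + 0.9183 = 1.6566 bits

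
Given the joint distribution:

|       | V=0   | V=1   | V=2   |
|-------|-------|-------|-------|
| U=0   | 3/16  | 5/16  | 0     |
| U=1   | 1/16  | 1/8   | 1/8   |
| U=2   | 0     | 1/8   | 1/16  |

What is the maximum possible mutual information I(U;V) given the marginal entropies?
The upper bound on mutual information is I(U;V) ≤ min(H(U), H(V)).

Marginal P(U) (row sums):
  P(U=0) = 3/16 + 5/16 + 0 = 1/2
  P(U=1) = 1/16 + 1/8 + 1/8 = 5/16
  P(U=2) = 0 + 1/8 + 1/16 = 3/16
Marginal P(V) (column sums):
  P(V=0) = 3/16 + 1/16 + 0 = 1/4
  P(V=1) = 5/16 + 1/8 + 1/8 = 9/16
  P(V=2) = 0 + 1/8 + 1/16 = 3/16

H(U) = -[(1/2)·log₂(1/2) + (5/16)·log₂(5/16) + (3/16)·log₂(3/16)]
  = 0.5000 + 0.5244 + 0.4528
  = 1.4772 bits
H(V) = -[(1/4)·log₂(1/4) + (9/16)·log₂(9/16) + (3/16)·log₂(3/16)]
  = 0.5000 + 0.4669 + 0.4528
  = 1.4197 bits

Maximum possible I(U;V) = min(1.4772, 1.4197) = 1.4197 bits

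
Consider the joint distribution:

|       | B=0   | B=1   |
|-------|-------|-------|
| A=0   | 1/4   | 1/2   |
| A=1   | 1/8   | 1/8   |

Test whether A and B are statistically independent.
Marginal P(A) (row sums):
  P(A=0) = 1/4 + 1/2 = 3/4
  P(A=1) = 1/8 + 1/8 = 1/4
Marginal P(B) (column sums):
  P(B=0) = 1/4 + 1/8 = 3/8
  P(B=1) = 1/2 + 1/8 = 5/8

A and B are independent iff P(A=i,B=j) = P(A=i)·P(B=j) for every cell.
  P(A=0)·P(B=0) = 3/4 × 3/8 = 9/32, but P(A=0,B=0) = 1/4 ✗

No, A and B are not independent. Quantitatively, I(A;B) > 0:

H(A) = -[(3/4)·log₂(3/4) + (1/4)·log₂(1/4)]
  = 0.3113 + 0.5000
  = 0.8113 bits
H(B) = -[(3/8)·log₂(3/8) + (5/8)·log₂(5/8)]
  = 0.5306 + 0.4238
  = 0.9544 bits
H(A,B) = -[(1/4)·log₂(1/4) + (1/2)·log₂(1/2) + (1/8)·log₂(1/8) + (1/8)·log₂(1/8)]
  = 0.5000 + 0.5000 + 0.3750 + 0.3750
  = 1.7500 bits
I(A;B) = H(A) + H(B) - H(A,B) = 0.8113 + 0.9544 - 1.7500 = 0.0157 bits > 0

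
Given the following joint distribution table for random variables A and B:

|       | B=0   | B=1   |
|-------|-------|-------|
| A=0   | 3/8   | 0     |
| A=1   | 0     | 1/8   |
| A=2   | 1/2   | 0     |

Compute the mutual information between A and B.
Marginal P(A) (row sums):
  P(A=0) = 3/8 + 0 = 3/8
  P(A=1) = 0 + 1/8 = 1/8
  P(A=2) = 1/2 + 0 = 1/2
Marginal P(B) (column sums):
  P(B=0) = 3/8 + 0 + 1/2 = 7/8
  P(B=1) = 0 + 1/8 + 0 = 1/8

H(A) = -[(3/8)·log₂(3/8) + (1/8)·log₂(1/8) + (1/2)·log₂(1/2)]
  = 0.5306 + 0.3750 + 0.5000
  = 1.4056 bits
H(B) = -[(7/8)·log₂(7/8) + (1/8)·log₂(1/8)]
  = 0.1686 + 0.3750
  = 0.5436 bits
H(A,B) = -[(3/8)·log₂(3/8) + (1/8)·log₂(1/8) + (1/2)·log₂(1/2)]
  = 0.5306 + 0.3750 + 0.5000
  = 1.4056 bits

I(A;B) = H(A) + H(B) - H(A,B)
  = 1.4056 + 0.5436 - 1.4056
  = 0.5436 bits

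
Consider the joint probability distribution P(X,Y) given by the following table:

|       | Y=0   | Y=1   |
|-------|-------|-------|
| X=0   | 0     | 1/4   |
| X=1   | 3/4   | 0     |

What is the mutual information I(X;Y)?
Marginal P(X) (row sums):
  P(X=0) = 0 + 1/4 = 1/4
  P(X=1) = 3/4 + 0 = 3/4
Marginal P(Y) (column sums):
  P(Y=0) = 0 + 3/4 = 3/4
  P(Y=1) = 1/4 + 0 = 1/4

H(X) = -[(1/4)·log₂(1/4) + (3/4)·log₂(3/4)]
  = 0.5000 + 0.3113
  = 0.8113 bits
H(Y) = -[(3/4)·log₂(3/4) + (1/4)·log₂(1/4)]
  = 0.3113 + 0.5000
  = 0.8113 bits
H(X,Y) = -[(1/4)·log₂(1/4) + (3/4)·log₂(3/4)]
  = 0.5000 + 0.3113
  = 0.8113 bits

I(X;Y) = H(X) + H(Y) - H(X,Y)
  = 0.8113 + 0.8113 - 0.8113
  = 0.8113 bits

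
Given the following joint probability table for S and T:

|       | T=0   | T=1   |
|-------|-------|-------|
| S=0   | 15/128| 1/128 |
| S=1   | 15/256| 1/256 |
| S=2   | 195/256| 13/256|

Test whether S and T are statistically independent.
Marginal P(S) (row sums):
  P(S=0) = 15/128 + 1/128 = 1/8
  P(S=1) = 15/256 + 1/256 = 1/16
  P(S=2) = 195/256 + 13/256 = 13/16
Marginal P(T) (column sums):
  P(T=0) = 15/128 + 15/256 + 195/256 = 15/16
  P(T=1) = 1/128 + 1/256 + 13/256 = 1/16

S and T are independent iff P(S=i,T=j) = P(S=i)·P(T=j) for every cell.
  P(S=0)·P(T=0) = 1/8 × 15/16 = 15/128 = P(S=0,T=0) ✓
  P(S=0)·P(T=1) = 1/8 × 1/16 = 1/128 = P(S=0,T=1) ✓
  P(S=1)·P(T=0) = 1/16 × 15/16 = 15/256 = P(S=1,T=0) ✓
  P(S=1)·P(T=1) = 1/16 × 1/16 = 1/256 = P(S=1,T=1) ✓
  P(S=2)·P(T=0) = 13/16 × 15/16 = 195/256 = P(S=2,T=0) ✓
  P(S=2)·P(T=1) = 13/16 × 1/16 = 13/256 = P(S=2,T=1) ✓

Yes, S and T are independent: every cell factors, so I(S;T) = 0 bits.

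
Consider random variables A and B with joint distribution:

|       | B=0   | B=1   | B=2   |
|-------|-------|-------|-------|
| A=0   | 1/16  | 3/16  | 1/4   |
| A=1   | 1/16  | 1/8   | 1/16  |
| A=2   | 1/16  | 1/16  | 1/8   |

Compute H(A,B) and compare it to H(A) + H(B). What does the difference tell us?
Marginal P(A) (row sums):
  P(A=0) = 1/16 + 3/16 + 1/4 = 1/2
  P(A=1) = 1/16 + 1/8 + 1/16 = 1/4
  P(A=2) = 1/16 + 1/16 + 1/8 = 1/4
Marginal P(B) (column sums):
  P(B=0) = 1/16 + 1/16 + 1/16 = 3/16
  P(B=1) = 3/16 + 1/8 + 1/16 = 3/8
  P(B=2) = 1/4 + 1/16 + 1/8 = 7/16

H(A,B) = -[(1/16)·log₂(1/16) + (3/16)·log₂(3/16) + (1/4)·log₂(1/4) + (1/16)·log₂(1/16) + (1/8)·log₂(1/8) + (1/16)·log₂(1/16) + (1/16)·log₂(1/16) + (1/16)·log₂(1/16) + (1/8)·log₂(1/8)]
  = 0.2500 + 0.4528 + 0.5000 + 0.2500 + 0.3750 + 0.2500 + 0.2500 + 0.2500 + 0.3750
  = 2.9528 bits
H(A) = -[(1/2)·log₂(1/2) + (1/4)·log₂(1/4) + (1/4)·log₂(1/4)]
  = 0.5000 + 0.5000 + 0.5000
  = 1.5000 bits
H(B) = -[(3/16)·log₂(3/16) + (3/8)·log₂(3/8) + (7/16)·log₂(7/16)]
  = 0.4528 + 0.5306 + 0.5218
  = 1.5052 bits

H(A) + H(B) = 1.5000 + 1.5052 = 3.0052 bits
Difference: H(A) + H(B) - H(A,B) = 3.0052 - 2.9528 = 0.0524 bits = I(A;B)

The difference is the mutual information; it is positive here, so A and B are dependent (knowing one reduces uncertainty about the other by 0.0524 bits).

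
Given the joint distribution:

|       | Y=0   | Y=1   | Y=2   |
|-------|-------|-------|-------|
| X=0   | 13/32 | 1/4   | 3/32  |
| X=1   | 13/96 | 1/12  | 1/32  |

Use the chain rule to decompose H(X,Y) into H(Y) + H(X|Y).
By the chain rule: H(X,Y) = H(Y) + H(X|Y)

Marginal P(Y) (column sums):
  P(Y=0) = 13/32 + 13/96 = 13/24
  P(Y=1) = 1/4 + 1/12 = 1/3
  P(Y=2) = 3/32 + 1/32 = 1/8
H(Y) = -[(13/24)·log₂(13/24) + (1/3)·log₂(1/3) + (1/8)·log₂(1/8)]
  = 0.4791 + 0.5283 + 0.3750
  = 1.3824 bits
H(X|Y) = -Σ P(X,Y)·log₂ P(X|Y), where P(X|Y) = P(X,Y) / P(Y)
  (X=0,Y=0): P(X|Y) = (13/32)/(13/24) = 3/4;  -(13/32)·log₂(3/4) = 0.1686
  (X=0,Y=1): P(X|Y) = (1/4)/(1/3) = 3/4;  -(1/4)·log₂(3/4) = 0.1038
  (X=0,Y=2): P(X|Y) = (3/32)/(1/8) = 3/4;  -(3/32)·log₂(3/4) = 0.0389
  (X=1,Y=0): P(X|Y) = (13/96)/(13/24) = 1/4;  -(13/96)·log₂(1/4) = 0.2708
  (X=1,Y=1): P(X|Y) = (1/12)/(1/3) = 1/4;  -(1/12)·log₂(1/4) = 0.1667
  (X=1,Y=2): P(X|Y) = (1/32)/(1/8) = 1/4;  -(1/32)·log₂(1/4) = 0.0625
H(X|Y) = 0.1686 + 0.1038 + 0.0389 + 0.2708 + 0.1667 + 0.0625
  = 0.8113 bits

H(X,Y) = H(Y) + H(X|Y) = 1.3824 + 0.8113 = 2.1937 bits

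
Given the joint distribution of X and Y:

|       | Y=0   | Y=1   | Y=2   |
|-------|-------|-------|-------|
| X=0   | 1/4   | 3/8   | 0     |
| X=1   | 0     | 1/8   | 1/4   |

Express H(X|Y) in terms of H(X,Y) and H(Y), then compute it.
H(X|Y) = H(X,Y) - H(Y)

Marginal P(Y) (column sums):
  P(Y=0) = 1/4 + 0 = 1/4
  P(Y=1) = 3/8 + 1/8 = 1/2
  P(Y=2) = 0 + 1/4 = 1/4

H(X,Y) = -[(1/4)·log₂(1/4) + (3/8)·log₂(3/8) + (1/8)·log₂(1/8) + (1/4)·log₂(1/4)]
  = 0.5000 + 0.5306 + 0.3750 + 0.5000
  = 1.9056 bits
H(Y) = -[(1/4)·log₂(1/4) + (1/2)·log₂(1/2) + (1/4)·log₂(1/4)]
  = 0.5000 + 0.5000 + 0.5000
  = 1.5000 bits

H(X|Y) = 1.9056 - 1.5000 = 0.4056 bits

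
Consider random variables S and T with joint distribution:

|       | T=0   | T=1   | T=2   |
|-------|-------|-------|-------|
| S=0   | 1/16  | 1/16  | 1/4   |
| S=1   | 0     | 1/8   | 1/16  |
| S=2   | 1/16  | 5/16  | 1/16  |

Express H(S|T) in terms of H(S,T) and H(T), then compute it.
H(S|T) = H(S,T) - H(T)

Marginal P(T) (column sums):
  P(T=0) = 1/16 + 0 + 1/16 = 1/8
  P(T=1) = 1/16 + 1/8 + 5/16 = 1/2
  P(T=2) = 1/4 + 1/16 + 1/16 = 3/8

H(S,T) = -[(1/16)·log₂(1/16) + (1/16)·log₂(1/16) + (1/4)·log₂(1/4) + (1/8)·log₂(1/8) + (1/16)·log₂(1/16) + (1/16)·log₂(1/16) + (5/16)·log₂(5/16) + (1/16)·log₂(1/16)]
  = 0.2500 + 0.2500 + 0.5000 + 0.3750 + 0.2500 + 0.2500 + 0.5244 + 0.2500
  = 2.6494 bits
H(T) = -[(1/8)·log₂(1/8) + (1/2)·log₂(1/2) + (3/8)·log₂(3/8)]
  = 0.3750 + 0.5000 + 0.5306
  = 1.4056 bits

H(S|T) = 2.6494 - 1.4056 = 1.2438 bits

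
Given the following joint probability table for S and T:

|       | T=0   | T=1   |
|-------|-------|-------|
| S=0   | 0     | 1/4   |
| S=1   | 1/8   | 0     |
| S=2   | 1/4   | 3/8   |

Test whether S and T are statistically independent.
Marginal P(S) (row sums):
  P(S=0) = 0 + 1/4 = 1/4
  P(S=1) = 1/8 + 0 = 1/8
  P(S=2) = 1/4 + 3/8 = 5/8
Marginal P(T) (column sums):
  P(T=0) = 0 + 1/8 + 1/4 = 3/8
  P(T=1) = 1/4 + 0 + 3/8 = 5/8

S and T are independent iff P(S=i,T=j) = P(S=i)·P(T=j) for every cell.
  P(S=0)·P(T=0) = 1/4 × 3/8 = 3/32, but P(S=0,T=0) = 0 ✗

No, S and T are not independent. Quantitatively, I(S;T) > 0:

H(S) = -[(1/4)·log₂(1/4) + (1/8)·log₂(1/8) + (5/8)·log₂(5/8)]
  = 0.5000 + 0.3750 + 0.4238
  = 1.2988 bits
H(T) = -[(3/8)·log₂(3/8) + (5/8)·log₂(5/8)]
  = 0.5306 + 0.4238
  = 0.9544 bits
H(S,T) = -[(1/4)·log₂(1/4) + (1/8)·log₂(1/8) + (1/4)·log₂(1/4) + (3/8)·log₂(3/8)]
  = 0.5000 + 0.3750 + 0.5000 + 0.5306
  = 1.9056 bits
I(S;T) = H(S) + H(T) - H(S,T) = 1.2988 + 0.9544 - 1.9056 = 0.3476 bits > 0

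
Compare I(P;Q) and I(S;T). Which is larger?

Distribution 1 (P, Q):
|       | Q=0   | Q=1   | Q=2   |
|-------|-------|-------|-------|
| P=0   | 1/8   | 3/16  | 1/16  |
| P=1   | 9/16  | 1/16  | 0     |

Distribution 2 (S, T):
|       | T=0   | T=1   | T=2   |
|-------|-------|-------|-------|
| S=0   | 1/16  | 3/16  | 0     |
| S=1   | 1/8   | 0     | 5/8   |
Distribution 1 (P, Q):
Marginal P(P) (row sums):
  P(P=0) = 1/8 + 3/16 + 1/16 = 3/8
  P(P=1) = 9/16 + 1/16 + 0 = 5/8
Marginal P(Q) (column sums):
  P(Q=0) = 1/8 + 9/16 = 11/16
  P(Q=1) = 3/16 + 1/16 = 1/4
  P(Q=2) = 1/16 + 0 = 1/16

H(P) = -[(3/8)·log₂(3/8) + (5/8)·log₂(5/8)]
  = 0.5306 + 0.4238
  = 0.9544 bits
H(Q) = -[(11/16)·log₂(11/16) + (1/4)·log₂(1/4) + (1/16)·log₂(1/16)]
  = 0.3716 + 0.5000 + 0.2500
  = 1.1216 bits
H(P,Q) = -[(1/8)·log₂(1/8) + (3/16)·log₂(3/16) + (1/16)·log₂(1/16) + (9/16)·log₂(9/16) + (1/16)·log₂(1/16)]
  = 0.3750 + 0.4528 + 0.2500 + 0.4669 + 0.2500
  = 1.7947 bits

I(P;Q) = H(P) + H(Q) - H(P,Q)
  = 0.9544 + 1.1216 - 1.7947
  = 0.2813 bits

Distribution 2 (S, T):
Marginal P(S) (row sums):
  P(S=0) = 1/16 + 3/16 + 0 = 1/4
  P(S=1) = 1/8 + 0 + 5/8 = 3/4
Marginal P(T) (column sums):
  P(T=0) = 1/16 + 1/8 = 3/16
  P(T=1) = 3/16 + 0 = 3/16
  P(T=2) = 0 + 5/8 = 5/8

H(S) = -[(1/4)·log₂(1/4) + (3/4)·log₂(3/4)]
  = 0.5000 + 0.3113
  = 0.8113 bits
H(T) = -[(3/16)·log₂(3/16) + (3/16)·log₂(3/16) + (5/8)·log₂(5/8)]
  = 0.4528 + 0.4528 + 0.4238
  = 1.3294 bits
H(S,T) = -[(1/16)·log₂(1/16) + (3/16)·log₂(3/16) + (1/8)·log₂(1/8) + (5/8)·log₂(5/8)]
  = 0.2500 + 0.4528 + 0.3750 + 0.4238
  = 1.5016 bits

I(S;T) = H(S) + H(T) - H(S,T)
  = 0.8113 + 1.3294 - 1.5016
  = 0.6391 bits

I(S;T) = 0.6391 bits > I(P;Q) = 0.2813 bits, so (S, T) has the higher mutual information (stronger dependence).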